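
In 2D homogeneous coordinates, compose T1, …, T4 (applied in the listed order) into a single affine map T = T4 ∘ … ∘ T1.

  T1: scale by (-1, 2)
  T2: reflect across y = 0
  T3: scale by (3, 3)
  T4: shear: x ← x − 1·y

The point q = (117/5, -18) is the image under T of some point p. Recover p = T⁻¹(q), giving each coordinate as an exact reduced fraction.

p = (-9/5, 3)

T1 = [-1 0 0; 0 2 0; 0 0 1]
T2·T1 = [-1 0 0; 0 -2 0; 0 0 1]
T3·…·T1 = [-3 0 0; 0 -6 0; 0 0 1]
T4·…·T1 = [-3 6 0; 0 -6 0; 0 0 1]
det M = 18; M⁻¹ = [-1/3 -1/3 0; 0 -1/6 0; 0 0 1]
M⁻¹ · (117/5, -18)ᵀ = (-9/5, 3)ᵀ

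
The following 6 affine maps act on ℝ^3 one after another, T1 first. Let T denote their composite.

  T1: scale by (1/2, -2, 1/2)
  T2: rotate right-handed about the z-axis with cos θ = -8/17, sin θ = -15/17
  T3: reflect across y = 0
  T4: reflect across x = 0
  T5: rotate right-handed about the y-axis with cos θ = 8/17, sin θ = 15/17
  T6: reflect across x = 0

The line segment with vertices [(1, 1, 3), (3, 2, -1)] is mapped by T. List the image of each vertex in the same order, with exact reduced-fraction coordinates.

image vertices: (-77/34, -1/2, -18/17), (-897/578, -19/34, -1148/289)

T1 scale by (1/2, -2, 1/2): (1, 1, 3) → (1/2, -2, 3/2); (3, 2, -1) → (3/2, -4, -1/2)
T2 rotate right-handed about the z-axis with cos θ = -8/17, sin θ = -15/17: (1/2, -2, 3/2) → (-2, 1/2, 3/2); (3/2, -4, -1/2) → (-72/17, 19/34, -1/2)
T3 reflect across y = 0: (-2, 1/2, 3/2) → (-2, -1/2, 3/2); (-72/17, 19/34, -1/2) → (-72/17, -19/34, -1/2)
T4 reflect across x = 0: (-2, -1/2, 3/2) → (2, -1/2, 3/2); (-72/17, -19/34, -1/2) → (72/17, -19/34, -1/2)
T5 rotate right-handed about the y-axis with cos θ = 8/17, sin θ = 15/17: (2, -1/2, 3/2) → (77/34, -1/2, -18/17); (72/17, -19/34, -1/2) → (897/578, -19/34, -1148/289)
T6 reflect across x = 0: (77/34, -1/2, -18/17) → (-77/34, -1/2, -18/17); (897/578, -19/34, -1148/289) → (-897/578, -19/34, -1148/289)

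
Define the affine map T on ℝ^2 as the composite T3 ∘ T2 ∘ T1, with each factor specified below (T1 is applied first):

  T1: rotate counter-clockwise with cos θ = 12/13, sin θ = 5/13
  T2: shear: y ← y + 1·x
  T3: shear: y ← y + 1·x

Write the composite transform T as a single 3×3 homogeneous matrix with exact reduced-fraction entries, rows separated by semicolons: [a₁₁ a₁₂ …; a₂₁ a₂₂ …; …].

T1 = [12/13 -5/13 0; 5/13 12/13 0; 0 0 1]
T2·T1 = [12/13 -5/13 0; 17/13 7/13 0; 0 0 1]
T3·…·T1 = [12/13 -5/13 0; 29/13 2/13 0; 0 0 1]

T = [12/13 -5/13 0; 29/13 2/13 0; 0 0 1]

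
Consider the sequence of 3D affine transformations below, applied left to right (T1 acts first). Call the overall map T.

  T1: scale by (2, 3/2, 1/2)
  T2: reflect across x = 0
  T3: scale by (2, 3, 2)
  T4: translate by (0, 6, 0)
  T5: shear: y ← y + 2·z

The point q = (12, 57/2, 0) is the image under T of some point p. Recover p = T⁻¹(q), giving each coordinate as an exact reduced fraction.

T1 = [2 0 0 0; 0 3/2 0 0; 0 0 1/2 0; 0 0 0 1]
T2·T1 = [-2 0 0 0; 0 3/2 0 0; 0 0 1/2 0; 0 0 0 1]
T3·…·T1 = [-4 0 0 0; 0 9/2 0 0; 0 0 1 0; 0 0 0 1]
T4·…·T1 = [-4 0 0 0; 0 9/2 0 6; 0 0 1 0; 0 0 0 1]
T5·…·T1 = [-4 0 0 0; 0 9/2 2 6; 0 0 1 0; 0 0 0 1]
det M = -18; M⁻¹ = [-1/4 0 0 0; 0 2/9 -4/9 -4/3; 0 0 1 0; 0 0 0 1]
M⁻¹ · (12, 57/2, 0)ᵀ = (-3, 5, 0)ᵀ

p = (-3, 5, 0)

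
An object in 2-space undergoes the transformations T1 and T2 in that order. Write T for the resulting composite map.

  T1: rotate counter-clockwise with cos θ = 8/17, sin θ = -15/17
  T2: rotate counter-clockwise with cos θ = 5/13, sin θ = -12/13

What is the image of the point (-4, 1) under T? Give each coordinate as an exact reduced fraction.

T(p) = (43/13, 32/13)

T1 rotate counter-clockwise with cos θ = 8/17, sin θ = -15/17: (-4, 1) → (-1, 4)
T2 rotate counter-clockwise with cos θ = 5/13, sin θ = -12/13: (-1, 4) → (43/13, 32/13)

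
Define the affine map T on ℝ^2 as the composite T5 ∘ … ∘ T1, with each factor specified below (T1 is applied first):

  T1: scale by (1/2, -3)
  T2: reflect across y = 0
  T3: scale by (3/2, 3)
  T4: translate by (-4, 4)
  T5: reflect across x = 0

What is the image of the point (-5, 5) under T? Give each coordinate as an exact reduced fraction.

T(p) = (31/4, 49)

T1 scale by (1/2, -3): (-5, 5) → (-5/2, -15)
T2 reflect across y = 0: (-5/2, -15) → (-5/2, 15)
T3 scale by (3/2, 3): (-5/2, 15) → (-15/4, 45)
T4 translate by (-4, 4): (-15/4, 45) → (-31/4, 49)
T5 reflect across x = 0: (-31/4, 49) → (31/4, 49)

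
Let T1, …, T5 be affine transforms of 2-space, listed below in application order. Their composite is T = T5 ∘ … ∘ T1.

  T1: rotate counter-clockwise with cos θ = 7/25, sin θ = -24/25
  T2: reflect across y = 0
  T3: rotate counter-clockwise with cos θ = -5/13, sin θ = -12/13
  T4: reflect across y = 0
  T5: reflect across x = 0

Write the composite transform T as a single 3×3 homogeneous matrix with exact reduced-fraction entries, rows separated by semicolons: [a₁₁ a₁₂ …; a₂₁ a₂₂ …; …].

T1 = [7/25 24/25 0; -24/25 7/25 0; 0 0 1]
T2·T1 = [7/25 24/25 0; 24/25 -7/25 0; 0 0 1]
T3·…·T1 = [253/325 -204/325 0; -204/325 -253/325 0; 0 0 1]
T4·…·T1 = [253/325 -204/325 0; 204/325 253/325 0; 0 0 1]
T5·…·T1 = [-253/325 204/325 0; 204/325 253/325 0; 0 0 1]

T = [-253/325 204/325 0; 204/325 253/325 0; 0 0 1]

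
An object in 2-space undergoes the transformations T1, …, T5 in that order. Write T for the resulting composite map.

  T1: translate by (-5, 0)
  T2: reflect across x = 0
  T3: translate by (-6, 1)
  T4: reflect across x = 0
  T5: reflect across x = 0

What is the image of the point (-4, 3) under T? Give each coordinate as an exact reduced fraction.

T1 translate by (-5, 0): (-4, 3) → (-9, 3)
T2 reflect across x = 0: (-9, 3) → (9, 3)
T3 translate by (-6, 1): (9, 3) → (3, 4)
T4 reflect across x = 0: (3, 4) → (-3, 4)
T5 reflect across x = 0: (-3, 4) → (3, 4)

T(p) = (3, 4)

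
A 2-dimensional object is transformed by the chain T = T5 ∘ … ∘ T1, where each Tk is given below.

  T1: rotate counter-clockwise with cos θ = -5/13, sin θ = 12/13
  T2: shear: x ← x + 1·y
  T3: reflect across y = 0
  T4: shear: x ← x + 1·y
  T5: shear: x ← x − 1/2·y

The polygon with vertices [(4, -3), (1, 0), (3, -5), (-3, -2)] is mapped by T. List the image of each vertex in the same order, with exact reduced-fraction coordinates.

image vertices: (95/26, -63/13), (1/13, -12/13), (151/26, -61/13), (2, 2)

T1 rotate counter-clockwise with cos θ = -5/13, sin θ = 12/13: (4, -3) → (16/13, 63/13); (1, 0) → (-5/13, 12/13); (3, -5) → (45/13, 61/13); (-3, -2) → (3, -2)
T2 shear: x ← x + 1·y: (16/13, 63/13) → (79/13, 63/13); (-5/13, 12/13) → (7/13, 12/13); (45/13, 61/13) → (106/13, 61/13); (3, -2) → (1, -2)
T3 reflect across y = 0: (79/13, 63/13) → (79/13, -63/13); (7/13, 12/13) → (7/13, -12/13); (106/13, 61/13) → (106/13, -61/13); (1, -2) → (1, 2)
T4 shear: x ← x + 1·y: (79/13, -63/13) → (16/13, -63/13); (7/13, -12/13) → (-5/13, -12/13); (106/13, -61/13) → (45/13, -61/13); (1, 2) → (3, 2)
T5 shear: x ← x − 1/2·y: (16/13, -63/13) → (95/26, -63/13); (-5/13, -12/13) → (1/13, -12/13); (45/13, -61/13) → (151/26, -61/13); (3, 2) → (2, 2)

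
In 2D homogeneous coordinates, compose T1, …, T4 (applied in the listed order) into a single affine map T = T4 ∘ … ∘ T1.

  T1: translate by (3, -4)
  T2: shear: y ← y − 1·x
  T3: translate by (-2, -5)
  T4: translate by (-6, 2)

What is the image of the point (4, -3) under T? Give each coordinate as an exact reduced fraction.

T1 translate by (3, -4): (4, -3) → (7, -7)
T2 shear: y ← y − 1·x: (7, -7) → (7, -14)
T3 translate by (-2, -5): (7, -14) → (5, -19)
T4 translate by (-6, 2): (5, -19) → (-1, -17)

T(p) = (-1, -17)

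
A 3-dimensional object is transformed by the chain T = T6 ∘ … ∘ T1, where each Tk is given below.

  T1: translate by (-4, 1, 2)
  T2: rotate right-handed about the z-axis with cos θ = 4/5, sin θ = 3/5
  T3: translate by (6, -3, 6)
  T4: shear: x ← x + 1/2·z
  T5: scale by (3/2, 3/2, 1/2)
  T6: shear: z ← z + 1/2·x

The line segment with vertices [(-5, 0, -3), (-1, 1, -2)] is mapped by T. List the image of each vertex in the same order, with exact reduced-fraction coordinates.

image vertices: (21/20, -57/5, 121/40), (57/10, -33/5, 117/20)

T1 translate by (-4, 1, 2): (-5, 0, -3) → (-9, 1, -1); (-1, 1, -2) → (-5, 2, 0)
T2 rotate right-handed about the z-axis with cos θ = 4/5, sin θ = 3/5: (-9, 1, -1) → (-39/5, -23/5, -1); (-5, 2, 0) → (-26/5, -7/5, 0)
T3 translate by (6, -3, 6): (-39/5, -23/5, -1) → (-9/5, -38/5, 5); (-26/5, -7/5, 0) → (4/5, -22/5, 6)
T4 shear: x ← x + 1/2·z: (-9/5, -38/5, 5) → (7/10, -38/5, 5); (4/5, -22/5, 6) → (19/5, -22/5, 6)
T5 scale by (3/2, 3/2, 1/2): (7/10, -38/5, 5) → (21/20, -57/5, 5/2); (19/5, -22/5, 6) → (57/10, -33/5, 3)
T6 shear: z ← z + 1/2·x: (21/20, -57/5, 5/2) → (21/20, -57/5, 121/40); (57/10, -33/5, 3) → (57/10, -33/5, 117/20)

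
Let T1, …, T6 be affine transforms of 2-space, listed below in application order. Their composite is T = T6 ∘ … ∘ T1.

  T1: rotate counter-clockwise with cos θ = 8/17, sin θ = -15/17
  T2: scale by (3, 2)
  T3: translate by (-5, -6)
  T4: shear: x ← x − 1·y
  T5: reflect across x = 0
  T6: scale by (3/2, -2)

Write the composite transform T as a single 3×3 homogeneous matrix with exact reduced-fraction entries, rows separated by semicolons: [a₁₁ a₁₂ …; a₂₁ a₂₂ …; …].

T = [-81/17 -87/34 -3/2; 60/17 -32/17 12; 0 0 1]

T1 = [8/17 15/17 0; -15/17 8/17 0; 0 0 1]
T2·T1 = [24/17 45/17 0; -30/17 16/17 0; 0 0 1]
T3·…·T1 = [24/17 45/17 -5; -30/17 16/17 -6; 0 0 1]
T4·…·T1 = [54/17 29/17 1; -30/17 16/17 -6; 0 0 1]
T5·…·T1 = [-54/17 -29/17 -1; -30/17 16/17 -6; 0 0 1]
T6·…·T1 = [-81/17 -87/34 -3/2; 60/17 -32/17 12; 0 0 1]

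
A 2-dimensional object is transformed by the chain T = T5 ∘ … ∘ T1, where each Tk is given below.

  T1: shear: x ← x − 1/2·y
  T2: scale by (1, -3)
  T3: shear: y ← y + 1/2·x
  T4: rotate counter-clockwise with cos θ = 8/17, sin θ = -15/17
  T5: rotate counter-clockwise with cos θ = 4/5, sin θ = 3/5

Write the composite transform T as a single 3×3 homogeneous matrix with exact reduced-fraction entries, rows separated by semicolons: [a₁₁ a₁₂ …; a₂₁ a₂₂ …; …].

T = [19/17 -311/170 0; 1/34 -929/340 0; 0 0 1]

T1 = [1 -1/2 0; 0 1 0; 0 0 1]
T2·T1 = [1 -1/2 0; 0 -3 0; 0 0 1]
T3·…·T1 = [1 -1/2 0; 1/2 -13/4 0; 0 0 1]
T4·…·T1 = [31/34 -211/68 0; -11/17 -37/34 0; 0 0 1]
T5·…·T1 = [19/17 -311/170 0; 1/34 -929/340 0; 0 0 1]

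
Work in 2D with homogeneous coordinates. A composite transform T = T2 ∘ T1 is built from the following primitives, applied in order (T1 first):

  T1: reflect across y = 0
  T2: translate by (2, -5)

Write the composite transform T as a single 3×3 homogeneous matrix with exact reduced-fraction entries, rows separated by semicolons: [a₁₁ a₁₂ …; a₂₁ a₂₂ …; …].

T1 = [1 0 0; 0 -1 0; 0 0 1]
T2·T1 = [1 0 2; 0 -1 -5; 0 0 1]

T = [1 0 2; 0 -1 -5; 0 0 1]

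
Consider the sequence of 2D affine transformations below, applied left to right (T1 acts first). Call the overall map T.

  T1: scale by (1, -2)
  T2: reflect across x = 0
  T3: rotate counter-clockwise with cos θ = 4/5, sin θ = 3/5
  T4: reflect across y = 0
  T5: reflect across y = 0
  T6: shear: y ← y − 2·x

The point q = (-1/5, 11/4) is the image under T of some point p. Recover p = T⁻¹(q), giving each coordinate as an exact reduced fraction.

T1 = [1 0 0; 0 -2 0; 0 0 1]
T2·T1 = [-1 0 0; 0 -2 0; 0 0 1]
T3·…·T1 = [-4/5 6/5 0; -3/5 -8/5 0; 0 0 1]
T4·…·T1 = [-4/5 6/5 0; 3/5 8/5 0; 0 0 1]
T5·…·T1 = [-4/5 6/5 0; -3/5 -8/5 0; 0 0 1]
T6·…·T1 = [-4/5 6/5 0; 1 -4 0; 0 0 1]
det M = 2; M⁻¹ = [-2 -3/5 0; -1/2 -2/5 0; 0 0 1]
M⁻¹ · (-1/5, 11/4)ᵀ = (-5/4, -1)ᵀ

p = (-5/4, -1)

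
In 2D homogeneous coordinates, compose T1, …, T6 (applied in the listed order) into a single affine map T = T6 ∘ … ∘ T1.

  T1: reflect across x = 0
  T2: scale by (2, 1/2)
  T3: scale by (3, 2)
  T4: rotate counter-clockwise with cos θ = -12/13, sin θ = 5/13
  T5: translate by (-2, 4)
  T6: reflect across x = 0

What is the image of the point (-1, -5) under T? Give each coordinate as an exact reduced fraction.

T1 reflect across x = 0: (-1, -5) → (1, -5)
T2 scale by (2, 1/2): (1, -5) → (2, -5/2)
T3 scale by (3, 2): (2, -5/2) → (6, -5)
T4 rotate counter-clockwise with cos θ = -12/13, sin θ = 5/13: (6, -5) → (-47/13, 90/13)
T5 translate by (-2, 4): (-47/13, 90/13) → (-73/13, 142/13)
T6 reflect across x = 0: (-73/13, 142/13) → (73/13, 142/13)

T(p) = (73/13, 142/13)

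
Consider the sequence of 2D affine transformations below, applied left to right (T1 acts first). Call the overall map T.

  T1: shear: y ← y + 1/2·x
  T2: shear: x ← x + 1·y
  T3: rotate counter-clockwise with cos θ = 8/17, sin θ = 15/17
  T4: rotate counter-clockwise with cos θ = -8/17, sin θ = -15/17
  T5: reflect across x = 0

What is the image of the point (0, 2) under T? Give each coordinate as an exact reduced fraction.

T(p) = (-802/289, -158/289)

T1 shear: y ← y + 1/2·x: (0, 2) → (0, 2)
T2 shear: x ← x + 1·y: (0, 2) → (2, 2)
T3 rotate counter-clockwise with cos θ = 8/17, sin θ = 15/17: (2, 2) → (-14/17, 46/17)
T4 rotate counter-clockwise with cos θ = -8/17, sin θ = -15/17: (-14/17, 46/17) → (802/289, -158/289)
T5 reflect across x = 0: (802/289, -158/289) → (-802/289, -158/289)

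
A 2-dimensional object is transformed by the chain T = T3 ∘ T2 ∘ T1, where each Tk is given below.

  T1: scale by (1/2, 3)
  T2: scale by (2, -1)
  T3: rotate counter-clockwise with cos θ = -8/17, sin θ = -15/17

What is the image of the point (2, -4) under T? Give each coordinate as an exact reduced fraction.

T(p) = (164/17, -126/17)

T1 scale by (1/2, 3): (2, -4) → (1, -12)
T2 scale by (2, -1): (1, -12) → (2, 12)
T3 rotate counter-clockwise with cos θ = -8/17, sin θ = -15/17: (2, 12) → (164/17, -126/17)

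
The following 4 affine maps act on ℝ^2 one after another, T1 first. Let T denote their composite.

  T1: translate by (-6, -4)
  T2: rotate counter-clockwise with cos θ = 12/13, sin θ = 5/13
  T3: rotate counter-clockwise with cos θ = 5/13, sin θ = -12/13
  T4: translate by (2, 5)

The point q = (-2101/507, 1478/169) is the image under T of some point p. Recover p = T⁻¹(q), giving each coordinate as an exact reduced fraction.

T1 = [1 0 -6; 0 1 -4; 0 0 1]
T2·T1 = [12/13 -5/13 -4; 5/13 12/13 -6; 0 0 1]
T3·…·T1 = [120/169 119/169 -92/13; -119/169 120/169 18/13; 0 0 1]
T4·…·T1 = [120/169 119/169 -66/13; -119/169 120/169 83/13; 0 0 1]
det M = 1; M⁻¹ = [120/169 -119/169 1369/169; 119/169 120/169 -162/169; 0 0 1]
M⁻¹ · (-2101/507, 1478/169)ᵀ = (-1, 7/3)ᵀ

p = (-1, 7/3)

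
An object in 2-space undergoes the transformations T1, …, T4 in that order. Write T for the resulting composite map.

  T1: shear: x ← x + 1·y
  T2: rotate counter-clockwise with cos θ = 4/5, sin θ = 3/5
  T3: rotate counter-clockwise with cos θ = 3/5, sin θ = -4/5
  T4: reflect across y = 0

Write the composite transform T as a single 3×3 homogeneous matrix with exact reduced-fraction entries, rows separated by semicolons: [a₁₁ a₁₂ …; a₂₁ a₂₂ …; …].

T1 = [1 1 0; 0 1 0; 0 0 1]
T2·T1 = [4/5 1/5 0; 3/5 7/5 0; 0 0 1]
T3·…·T1 = [24/25 31/25 0; -7/25 17/25 0; 0 0 1]
T4·…·T1 = [24/25 31/25 0; 7/25 -17/25 0; 0 0 1]

T = [24/25 31/25 0; 7/25 -17/25 0; 0 0 1]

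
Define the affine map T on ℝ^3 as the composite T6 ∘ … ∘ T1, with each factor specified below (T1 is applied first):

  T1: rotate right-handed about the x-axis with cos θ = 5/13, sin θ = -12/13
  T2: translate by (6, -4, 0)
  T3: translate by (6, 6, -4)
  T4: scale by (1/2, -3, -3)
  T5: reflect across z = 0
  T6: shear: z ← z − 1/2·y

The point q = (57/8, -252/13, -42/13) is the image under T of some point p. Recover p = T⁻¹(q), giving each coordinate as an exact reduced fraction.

p = (9/4, 2, 4)

T1 = [1 0 0 0; 0 5/13 12/13 0; 0 -12/13 5/13 0; 0 0 0 1]
T2·T1 = [1 0 0 6; 0 5/13 12/13 -4; 0 -12/13 5/13 0; 0 0 0 1]
T3·…·T1 = [1 0 0 12; 0 5/13 12/13 2; 0 -12/13 5/13 -4; 0 0 0 1]
T4·…·T1 = [1/2 0 0 6; 0 -15/13 -36/13 -6; 0 36/13 -15/13 12; 0 0 0 1]
T5·…·T1 = [1/2 0 0 6; 0 -15/13 -36/13 -6; 0 -36/13 15/13 -12; 0 0 0 1]
T6·…·T1 = [1/2 0 0 6; 0 -15/13 -36/13 -6; 0 -57/26 33/13 -9; 0 0 0 1]
det M = -9/2; M⁻¹ = [2 0 0 -12; 0 -11/39 -4/13 -58/13; 0 -19/78 5/39 -4/13; 0 0 0 1]
M⁻¹ · (57/8, -252/13, -42/13)ᵀ = (9/4, 2, 4)ᵀ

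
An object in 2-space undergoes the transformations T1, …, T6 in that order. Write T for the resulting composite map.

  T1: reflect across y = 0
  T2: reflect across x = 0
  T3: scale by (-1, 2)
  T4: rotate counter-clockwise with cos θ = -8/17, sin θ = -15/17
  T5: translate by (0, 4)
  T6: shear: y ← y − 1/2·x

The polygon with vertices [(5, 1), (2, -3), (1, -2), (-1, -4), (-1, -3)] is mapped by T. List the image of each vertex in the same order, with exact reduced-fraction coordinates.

image vertices: (-70/17, 44/17), (74/17, -47/17), (52/17, -5/17), (128/17, -45/17), (98/17, -14/17)

T1 reflect across y = 0: (5, 1) → (5, -1); (2, -3) → (2, 3); (1, -2) → (1, 2); (-1, -4) → (-1, 4); (-1, -3) → (-1, 3)
T2 reflect across x = 0: (5, -1) → (-5, -1); (2, 3) → (-2, 3); (1, 2) → (-1, 2); (-1, 4) → (1, 4); (-1, 3) → (1, 3)
T3 scale by (-1, 2): (-5, -1) → (5, -2); (-2, 3) → (2, 6); (-1, 2) → (1, 4); (1, 4) → (-1, 8); (1, 3) → (-1, 6)
T4 rotate counter-clockwise with cos θ = -8/17, sin θ = -15/17: (5, -2) → (-70/17, -59/17); (2, 6) → (74/17, -78/17); (1, 4) → (52/17, -47/17); (-1, 8) → (128/17, -49/17); (-1, 6) → (98/17, -33/17)
T5 translate by (0, 4): (-70/17, -59/17) → (-70/17, 9/17); (74/17, -78/17) → (74/17, -10/17); (52/17, -47/17) → (52/17, 21/17); (128/17, -49/17) → (128/17, 19/17); (98/17, -33/17) → (98/17, 35/17)
T6 shear: y ← y − 1/2·x: (-70/17, 9/17) → (-70/17, 44/17); (74/17, -10/17) → (74/17, -47/17); (52/17, 21/17) → (52/17, -5/17); (128/17, 19/17) → (128/17, -45/17); (98/17, 35/17) → (98/17, -14/17)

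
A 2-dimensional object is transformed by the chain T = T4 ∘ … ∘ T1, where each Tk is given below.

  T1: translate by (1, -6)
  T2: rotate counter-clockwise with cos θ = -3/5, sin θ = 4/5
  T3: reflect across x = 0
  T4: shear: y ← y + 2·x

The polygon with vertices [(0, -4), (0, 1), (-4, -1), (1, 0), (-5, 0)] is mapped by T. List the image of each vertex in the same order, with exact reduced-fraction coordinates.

T1 translate by (1, -6): (0, -4) → (1, -10); (0, 1) → (1, -5); (-4, -1) → (-3, -7); (1, 0) → (2, -6); (-5, 0) → (-4, -6)
T2 rotate counter-clockwise with cos θ = -3/5, sin θ = 4/5: (1, -10) → (37/5, 34/5); (1, -5) → (17/5, 19/5); (-3, -7) → (37/5, 9/5); (2, -6) → (18/5, 26/5); (-4, -6) → (36/5, 2/5)
T3 reflect across x = 0: (37/5, 34/5) → (-37/5, 34/5); (17/5, 19/5) → (-17/5, 19/5); (37/5, 9/5) → (-37/5, 9/5); (18/5, 26/5) → (-18/5, 26/5); (36/5, 2/5) → (-36/5, 2/5)
T4 shear: y ← y + 2·x: (-37/5, 34/5) → (-37/5, -8); (-17/5, 19/5) → (-17/5, -3); (-37/5, 9/5) → (-37/5, -13); (-18/5, 26/5) → (-18/5, -2); (-36/5, 2/5) → (-36/5, -14)

image vertices: (-37/5, -8), (-17/5, -3), (-37/5, -13), (-18/5, -2), (-36/5, -14)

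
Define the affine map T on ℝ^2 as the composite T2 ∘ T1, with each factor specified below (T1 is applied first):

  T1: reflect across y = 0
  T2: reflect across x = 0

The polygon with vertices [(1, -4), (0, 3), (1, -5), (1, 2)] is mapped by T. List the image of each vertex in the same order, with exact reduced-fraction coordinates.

image vertices: (-1, 4), (0, -3), (-1, 5), (-1, -2)

T1 reflect across y = 0: (1, -4) → (1, 4); (0, 3) → (0, -3); (1, -5) → (1, 5); (1, 2) → (1, -2)
T2 reflect across x = 0: (1, 4) → (-1, 4); (0, -3) → (0, -3); (1, 5) → (-1, 5); (1, -2) → (-1, -2)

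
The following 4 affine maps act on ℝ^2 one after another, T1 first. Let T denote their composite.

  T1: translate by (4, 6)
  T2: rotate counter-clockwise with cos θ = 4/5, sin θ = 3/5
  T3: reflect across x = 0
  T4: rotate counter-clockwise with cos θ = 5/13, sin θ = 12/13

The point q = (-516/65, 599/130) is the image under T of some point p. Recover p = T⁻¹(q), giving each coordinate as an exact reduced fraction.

T1 = [1 0 4; 0 1 6; 0 0 1]
T2·T1 = [4/5 -3/5 -2/5; 3/5 4/5 36/5; 0 0 1]
T3·…·T1 = [-4/5 3/5 2/5; 3/5 4/5 36/5; 0 0 1]
T4·…·T1 = [-56/65 -33/65 -422/65; -33/65 56/65 204/65; 0 0 1]
det M = -1; M⁻¹ = [-56/65 -33/65 -4; -33/65 56/65 -6; 0 0 1]
M⁻¹ · (-516/65, 599/130)ᵀ = (1/2, 2)ᵀ

p = (1/2, 2)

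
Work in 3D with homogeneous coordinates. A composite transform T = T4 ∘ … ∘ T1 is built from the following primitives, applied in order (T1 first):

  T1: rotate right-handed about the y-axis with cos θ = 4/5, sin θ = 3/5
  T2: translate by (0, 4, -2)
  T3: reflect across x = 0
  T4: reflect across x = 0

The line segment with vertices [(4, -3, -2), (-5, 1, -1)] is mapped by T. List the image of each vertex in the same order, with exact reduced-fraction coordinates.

T1 rotate right-handed about the y-axis with cos θ = 4/5, sin θ = 3/5: (4, -3, -2) → (2, -3, -4); (-5, 1, -1) → (-23/5, 1, 11/5)
T2 translate by (0, 4, -2): (2, -3, -4) → (2, 1, -6); (-23/5, 1, 11/5) → (-23/5, 5, 1/5)
T3 reflect across x = 0: (2, 1, -6) → (-2, 1, -6); (-23/5, 5, 1/5) → (23/5, 5, 1/5)
T4 reflect across x = 0: (-2, 1, -6) → (2, 1, -6); (23/5, 5, 1/5) → (-23/5, 5, 1/5)

image vertices: (2, 1, -6), (-23/5, 5, 1/5)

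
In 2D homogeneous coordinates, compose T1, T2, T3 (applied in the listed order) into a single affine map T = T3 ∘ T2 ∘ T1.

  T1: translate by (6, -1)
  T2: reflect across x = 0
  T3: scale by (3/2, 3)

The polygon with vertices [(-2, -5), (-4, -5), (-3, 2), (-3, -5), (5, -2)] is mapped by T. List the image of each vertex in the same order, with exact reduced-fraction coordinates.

image vertices: (-6, -18), (-3, -18), (-9/2, 3), (-9/2, -18), (-33/2, -9)

T1 translate by (6, -1): (-2, -5) → (4, -6); (-4, -5) → (2, -6); (-3, 2) → (3, 1); (-3, -5) → (3, -6); (5, -2) → (11, -3)
T2 reflect across x = 0: (4, -6) → (-4, -6); (2, -6) → (-2, -6); (3, 1) → (-3, 1); (3, -6) → (-3, -6); (11, -3) → (-11, -3)
T3 scale by (3/2, 3): (-4, -6) → (-6, -18); (-2, -6) → (-3, -18); (-3, 1) → (-9/2, 3); (-3, -6) → (-9/2, -18); (-11, -3) → (-33/2, -9)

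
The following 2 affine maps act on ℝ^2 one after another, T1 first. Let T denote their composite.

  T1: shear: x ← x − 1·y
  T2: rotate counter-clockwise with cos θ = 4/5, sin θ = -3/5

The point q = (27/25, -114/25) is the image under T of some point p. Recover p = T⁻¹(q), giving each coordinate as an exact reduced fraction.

p = (3/5, -3)

T1 = [1 -1 0; 0 1 0; 0 0 1]
T2·T1 = [4/5 -1/5 0; -3/5 7/5 0; 0 0 1]
det M = 1; M⁻¹ = [7/5 1/5 0; 3/5 4/5 0; 0 0 1]
M⁻¹ · (27/25, -114/25)ᵀ = (3/5, -3)ᵀ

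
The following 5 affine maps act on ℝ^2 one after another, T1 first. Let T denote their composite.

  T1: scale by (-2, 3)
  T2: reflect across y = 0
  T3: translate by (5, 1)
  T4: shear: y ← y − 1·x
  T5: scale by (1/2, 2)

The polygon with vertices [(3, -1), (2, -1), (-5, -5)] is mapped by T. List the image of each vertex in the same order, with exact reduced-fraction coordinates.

T1 scale by (-2, 3): (3, -1) → (-6, -3); (2, -1) → (-4, -3); (-5, -5) → (10, -15)
T2 reflect across y = 0: (-6, -3) → (-6, 3); (-4, -3) → (-4, 3); (10, -15) → (10, 15)
T3 translate by (5, 1): (-6, 3) → (-1, 4); (-4, 3) → (1, 4); (10, 15) → (15, 16)
T4 shear: y ← y − 1·x: (-1, 4) → (-1, 5); (1, 4) → (1, 3); (15, 16) → (15, 1)
T5 scale by (1/2, 2): (-1, 5) → (-1/2, 10); (1, 3) → (1/2, 6); (15, 1) → (15/2, 2)

image vertices: (-1/2, 10), (1/2, 6), (15/2, 2)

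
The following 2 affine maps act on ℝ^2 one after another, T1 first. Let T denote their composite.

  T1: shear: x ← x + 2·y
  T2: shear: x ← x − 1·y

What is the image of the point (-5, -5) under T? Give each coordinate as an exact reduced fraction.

T(p) = (-10, -5)

T1 shear: x ← x + 2·y: (-5, -5) → (-15, -5)
T2 shear: x ← x − 1·y: (-15, -5) → (-10, -5)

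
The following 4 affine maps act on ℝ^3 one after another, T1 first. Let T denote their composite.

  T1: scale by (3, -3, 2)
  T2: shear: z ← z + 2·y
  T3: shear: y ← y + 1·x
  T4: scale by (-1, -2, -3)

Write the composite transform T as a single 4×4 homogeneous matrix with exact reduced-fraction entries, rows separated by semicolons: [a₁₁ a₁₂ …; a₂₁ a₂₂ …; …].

T = [-3 0 0 0; -6 6 0 0; 0 18 -6 0; 0 0 0 1]

T1 = [3 0 0 0; 0 -3 0 0; 0 0 2 0; 0 0 0 1]
T2·T1 = [3 0 0 0; 0 -3 0 0; 0 -6 2 0; 0 0 0 1]
T3·…·T1 = [3 0 0 0; 3 -3 0 0; 0 -6 2 0; 0 0 0 1]
T4·…·T1 = [-3 0 0 0; -6 6 0 0; 0 18 -6 0; 0 0 0 1]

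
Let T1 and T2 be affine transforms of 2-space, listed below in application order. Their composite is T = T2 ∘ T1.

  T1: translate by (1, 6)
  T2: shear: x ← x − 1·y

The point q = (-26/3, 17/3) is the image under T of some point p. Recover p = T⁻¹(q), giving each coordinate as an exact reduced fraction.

p = (-4, -1/3)

T1 = [1 0 1; 0 1 6; 0 0 1]
T2·T1 = [1 -1 -5; 0 1 6; 0 0 1]
det M = 1; M⁻¹ = [1 1 -1; 0 1 -6; 0 0 1]
M⁻¹ · (-26/3, 17/3)ᵀ = (-4, -1/3)ᵀ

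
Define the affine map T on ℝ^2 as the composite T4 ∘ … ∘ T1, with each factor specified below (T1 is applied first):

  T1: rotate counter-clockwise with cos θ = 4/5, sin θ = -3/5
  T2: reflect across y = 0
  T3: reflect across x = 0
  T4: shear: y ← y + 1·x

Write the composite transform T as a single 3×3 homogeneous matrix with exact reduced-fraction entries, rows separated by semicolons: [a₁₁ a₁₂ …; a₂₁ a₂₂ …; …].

T1 = [4/5 3/5 0; -3/5 4/5 0; 0 0 1]
T2·T1 = [4/5 3/5 0; 3/5 -4/5 0; 0 0 1]
T3·…·T1 = [-4/5 -3/5 0; 3/5 -4/5 0; 0 0 1]
T4·…·T1 = [-4/5 -3/5 0; -1/5 -7/5 0; 0 0 1]

T = [-4/5 -3/5 0; -1/5 -7/5 0; 0 0 1]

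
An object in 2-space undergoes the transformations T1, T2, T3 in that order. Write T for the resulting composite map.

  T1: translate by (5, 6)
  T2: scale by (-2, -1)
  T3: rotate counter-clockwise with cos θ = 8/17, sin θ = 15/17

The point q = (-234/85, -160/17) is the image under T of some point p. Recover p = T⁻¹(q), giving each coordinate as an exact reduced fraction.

p = (-1/5, -4)

T1 = [1 0 5; 0 1 6; 0 0 1]
T2·T1 = [-2 0 -10; 0 -1 -6; 0 0 1]
T3·…·T1 = [-16/17 15/17 10/17; -30/17 -8/17 -198/17; 0 0 1]
det M = 2; M⁻¹ = [-4/17 -15/34 -5; 15/17 -8/17 -6; 0 0 1]
M⁻¹ · (-234/85, -160/17)ᵀ = (-1/5, -4)ᵀ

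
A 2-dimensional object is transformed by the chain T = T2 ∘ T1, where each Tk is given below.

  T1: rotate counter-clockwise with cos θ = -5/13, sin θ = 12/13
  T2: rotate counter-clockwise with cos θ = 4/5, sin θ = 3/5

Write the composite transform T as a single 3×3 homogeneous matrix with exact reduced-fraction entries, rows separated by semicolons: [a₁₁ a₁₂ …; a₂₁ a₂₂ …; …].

T1 = [-5/13 -12/13 0; 12/13 -5/13 0; 0 0 1]
T2·T1 = [-56/65 -33/65 0; 33/65 -56/65 0; 0 0 1]

T = [-56/65 -33/65 0; 33/65 -56/65 0; 0 0 1]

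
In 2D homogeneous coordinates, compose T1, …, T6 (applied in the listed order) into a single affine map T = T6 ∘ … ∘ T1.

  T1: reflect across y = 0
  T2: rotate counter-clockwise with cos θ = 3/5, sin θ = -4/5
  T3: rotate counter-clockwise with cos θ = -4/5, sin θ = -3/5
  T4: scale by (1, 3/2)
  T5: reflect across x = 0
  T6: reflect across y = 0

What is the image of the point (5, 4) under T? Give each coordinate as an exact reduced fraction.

T1 reflect across y = 0: (5, 4) → (5, -4)
T2 rotate counter-clockwise with cos θ = 3/5, sin θ = -4/5: (5, -4) → (-1/5, -32/5)
T3 rotate counter-clockwise with cos θ = -4/5, sin θ = -3/5: (-1/5, -32/5) → (-92/25, 131/25)
T4 scale by (1, 3/2): (-92/25, 131/25) → (-92/25, 393/50)
T5 reflect across x = 0: (-92/25, 393/50) → (92/25, 393/50)
T6 reflect across y = 0: (92/25, 393/50) → (92/25, -393/50)

T(p) = (92/25, -393/50)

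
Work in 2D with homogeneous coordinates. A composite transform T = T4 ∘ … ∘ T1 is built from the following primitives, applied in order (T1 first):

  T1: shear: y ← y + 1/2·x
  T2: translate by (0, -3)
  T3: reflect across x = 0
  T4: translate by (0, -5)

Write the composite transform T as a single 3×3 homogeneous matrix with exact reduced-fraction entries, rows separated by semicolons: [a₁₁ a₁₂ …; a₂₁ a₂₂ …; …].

T = [-1 0 0; 1/2 1 -8; 0 0 1]

T1 = [1 0 0; 1/2 1 0; 0 0 1]
T2·T1 = [1 0 0; 1/2 1 -3; 0 0 1]
T3·…·T1 = [-1 0 0; 1/2 1 -3; 0 0 1]
T4·…·T1 = [-1 0 0; 1/2 1 -8; 0 0 1]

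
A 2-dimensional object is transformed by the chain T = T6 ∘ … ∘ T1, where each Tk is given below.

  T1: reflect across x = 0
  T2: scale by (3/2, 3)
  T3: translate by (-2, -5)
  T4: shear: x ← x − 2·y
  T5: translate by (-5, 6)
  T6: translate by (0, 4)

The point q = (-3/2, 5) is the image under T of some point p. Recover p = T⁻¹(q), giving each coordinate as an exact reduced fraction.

p = (3, 0)

T1 = [-1 0 0; 0 1 0; 0 0 1]
T2·T1 = [-3/2 0 0; 0 3 0; 0 0 1]
T3·…·T1 = [-3/2 0 -2; 0 3 -5; 0 0 1]
T4·…·T1 = [-3/2 -6 8; 0 3 -5; 0 0 1]
T5·…·T1 = [-3/2 -6 3; 0 3 1; 0 0 1]
T6·…·T1 = [-3/2 -6 3; 0 3 5; 0 0 1]
det M = -9/2; M⁻¹ = [-2/3 -4/3 26/3; 0 1/3 -5/3; 0 0 1]
M⁻¹ · (-3/2, 5)ᵀ = (3, 0)ᵀ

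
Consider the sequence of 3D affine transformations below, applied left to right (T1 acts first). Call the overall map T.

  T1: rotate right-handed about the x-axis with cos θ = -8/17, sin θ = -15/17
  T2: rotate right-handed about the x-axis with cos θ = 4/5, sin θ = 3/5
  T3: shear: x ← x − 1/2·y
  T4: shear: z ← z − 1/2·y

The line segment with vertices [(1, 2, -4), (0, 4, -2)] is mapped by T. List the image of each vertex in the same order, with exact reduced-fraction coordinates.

T1 rotate right-handed about the x-axis with cos θ = -8/17, sin θ = -15/17: (1, 2, -4) → (1, -76/17, 2/17); (0, 4, -2) → (0, -62/17, -44/17)
T2 rotate right-handed about the x-axis with cos θ = 4/5, sin θ = 3/5: (1, -76/17, 2/17) → (1, -62/17, -44/17); (0, -62/17, -44/17) → (0, -116/85, -362/85)
T3 shear: x ← x − 1/2·y: (1, -62/17, -44/17) → (48/17, -62/17, -44/17); (0, -116/85, -362/85) → (58/85, -116/85, -362/85)
T4 shear: z ← z − 1/2·y: (48/17, -62/17, -44/17) → (48/17, -62/17, -13/17); (58/85, -116/85, -362/85) → (58/85, -116/85, -304/85)

image vertices: (48/17, -62/17, -13/17), (58/85, -116/85, -304/85)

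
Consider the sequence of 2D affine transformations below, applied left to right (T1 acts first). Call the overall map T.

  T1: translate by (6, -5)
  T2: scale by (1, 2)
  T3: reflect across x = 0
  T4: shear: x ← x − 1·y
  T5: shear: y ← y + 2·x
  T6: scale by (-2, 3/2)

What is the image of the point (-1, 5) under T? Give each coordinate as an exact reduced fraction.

T1 translate by (6, -5): (-1, 5) → (5, 0)
T2 scale by (1, 2): (5, 0) → (5, 0)
T3 reflect across x = 0: (5, 0) → (-5, 0)
T4 shear: x ← x − 1·y: (-5, 0) → (-5, 0)
T5 shear: y ← y + 2·x: (-5, 0) → (-5, -10)
T6 scale by (-2, 3/2): (-5, -10) → (10, -15)

T(p) = (10, -15)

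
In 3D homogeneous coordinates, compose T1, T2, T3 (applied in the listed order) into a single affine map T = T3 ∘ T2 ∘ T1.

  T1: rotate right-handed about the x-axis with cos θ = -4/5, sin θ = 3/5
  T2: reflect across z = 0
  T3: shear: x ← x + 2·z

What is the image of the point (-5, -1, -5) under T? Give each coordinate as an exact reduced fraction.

T(p) = (-59/5, 19/5, -17/5)

T1 rotate right-handed about the x-axis with cos θ = -4/5, sin θ = 3/5: (-5, -1, -5) → (-5, 19/5, 17/5)
T2 reflect across z = 0: (-5, 19/5, 17/5) → (-5, 19/5, -17/5)
T3 shear: x ← x + 2·z: (-5, 19/5, -17/5) → (-59/5, 19/5, -17/5)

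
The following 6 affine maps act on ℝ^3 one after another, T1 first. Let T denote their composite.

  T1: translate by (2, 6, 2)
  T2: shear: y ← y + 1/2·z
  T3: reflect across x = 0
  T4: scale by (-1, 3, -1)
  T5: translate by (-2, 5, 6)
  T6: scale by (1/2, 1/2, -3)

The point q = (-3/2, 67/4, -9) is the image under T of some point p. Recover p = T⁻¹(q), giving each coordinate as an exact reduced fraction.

T1 = [1 0 0 2; 0 1 0 6; 0 0 1 2; 0 0 0 1]
T2·T1 = [1 0 0 2; 0 1 1/2 7; 0 0 1 2; 0 0 0 1]
T3·…·T1 = [-1 0 0 -2; 0 1 1/2 7; 0 0 1 2; 0 0 0 1]
T4·…·T1 = [1 0 0 2; 0 3 3/2 21; 0 0 -1 -2; 0 0 0 1]
T5·…·T1 = [1 0 0 0; 0 3 3/2 26; 0 0 -1 4; 0 0 0 1]
T6·…·T1 = [1/2 0 0 0; 0 3/2 3/4 13; 0 0 3 -12; 0 0 0 1]
det M = 9/4; M⁻¹ = [2 0 0 0; 0 2/3 -1/6 -32/3; 0 0 1/3 4; 0 0 0 1]
M⁻¹ · (-3/2, 67/4, -9)ᵀ = (-3, 2, 1)ᵀ

p = (-3, 2, 1)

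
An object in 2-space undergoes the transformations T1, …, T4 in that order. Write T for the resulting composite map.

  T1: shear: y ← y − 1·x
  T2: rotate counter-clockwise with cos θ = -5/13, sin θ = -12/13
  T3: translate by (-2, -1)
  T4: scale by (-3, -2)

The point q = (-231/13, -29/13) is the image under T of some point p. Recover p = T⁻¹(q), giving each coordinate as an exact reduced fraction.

T1 = [1 0 0; -1 1 0; 0 0 1]
T2·T1 = [-17/13 12/13 0; -7/13 -5/13 0; 0 0 1]
T3·…·T1 = [-17/13 12/13 -2; -7/13 -5/13 -1; 0 0 1]
T4·…·T1 = [51/13 -36/13 6; 14/13 10/13 2; 0 0 1]
det M = 6; M⁻¹ = [5/39 6/13 -22/13; -7/39 17/26 -3/13; 0 0 1]
M⁻¹ · (-231/13, -29/13)ᵀ = (-5, 3/2)ᵀ

p = (-5, 3/2)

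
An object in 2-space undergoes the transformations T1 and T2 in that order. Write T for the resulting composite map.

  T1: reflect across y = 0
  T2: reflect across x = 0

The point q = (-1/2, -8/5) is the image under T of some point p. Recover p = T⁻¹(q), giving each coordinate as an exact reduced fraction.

T1 = [1 0 0; 0 -1 0; 0 0 1]
T2·T1 = [-1 0 0; 0 -1 0; 0 0 1]
det M = 1; M⁻¹ = [-1 0 0; 0 -1 0; 0 0 1]
M⁻¹ · (-1/2, -8/5)ᵀ = (1/2, 8/5)ᵀ

p = (1/2, 8/5)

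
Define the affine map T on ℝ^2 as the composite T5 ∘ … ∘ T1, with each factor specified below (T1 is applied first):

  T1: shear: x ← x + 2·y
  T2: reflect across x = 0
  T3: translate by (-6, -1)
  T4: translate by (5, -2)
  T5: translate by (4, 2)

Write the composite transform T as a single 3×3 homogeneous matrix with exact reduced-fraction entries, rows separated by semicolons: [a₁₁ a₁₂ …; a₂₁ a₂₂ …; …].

T = [-1 -2 3; 0 1 -1; 0 0 1]

T1 = [1 2 0; 0 1 0; 0 0 1]
T2·T1 = [-1 -2 0; 0 1 0; 0 0 1]
T3·…·T1 = [-1 -2 -6; 0 1 -1; 0 0 1]
T4·…·T1 = [-1 -2 -1; 0 1 -3; 0 0 1]
T5·…·T1 = [-1 -2 3; 0 1 -1; 0 0 1]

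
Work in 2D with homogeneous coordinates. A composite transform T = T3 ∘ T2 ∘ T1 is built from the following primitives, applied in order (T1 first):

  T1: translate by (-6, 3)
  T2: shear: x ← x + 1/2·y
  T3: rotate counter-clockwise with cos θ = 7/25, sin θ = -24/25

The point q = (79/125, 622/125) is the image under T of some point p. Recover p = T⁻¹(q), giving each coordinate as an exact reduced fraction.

T1 = [1 0 -6; 0 1 3; 0 0 1]
T2·T1 = [1 1/2 -9/2; 0 1 3; 0 0 1]
T3·…·T1 = [7/25 11/10 81/50; -24/25 -1/5 129/25; 0 0 1]
det M = 1; M⁻¹ = [-1/5 -11/10 6; 24/25 7/25 -3; 0 0 1]
M⁻¹ · (79/125, 622/125)ᵀ = (2/5, -1)ᵀ

p = (2/5, -1)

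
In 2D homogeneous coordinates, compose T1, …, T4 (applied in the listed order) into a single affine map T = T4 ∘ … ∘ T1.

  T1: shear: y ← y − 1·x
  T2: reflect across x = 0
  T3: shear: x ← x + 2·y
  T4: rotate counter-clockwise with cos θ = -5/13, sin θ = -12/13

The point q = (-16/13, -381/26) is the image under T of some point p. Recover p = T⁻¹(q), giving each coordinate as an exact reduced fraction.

T1 = [1 0 0; -1 1 0; 0 0 1]
T2·T1 = [-1 0 0; -1 1 0; 0 0 1]
T3·…·T1 = [-3 2 0; -1 1 0; 0 0 1]
T4·…·T1 = [3/13 2/13 0; 41/13 -29/13 0; 0 0 1]
det M = -1; M⁻¹ = [29/13 2/13 0; 41/13 -3/13 0; 0 0 1]
M⁻¹ · (-16/13, -381/26)ᵀ = (-5, -1/2)ᵀ

p = (-5, -1/2)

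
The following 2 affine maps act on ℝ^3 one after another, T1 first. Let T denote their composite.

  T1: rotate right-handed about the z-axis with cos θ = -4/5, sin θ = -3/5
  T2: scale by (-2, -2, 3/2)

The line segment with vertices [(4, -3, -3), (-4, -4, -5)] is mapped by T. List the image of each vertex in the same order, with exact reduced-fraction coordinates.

T1 rotate right-handed about the z-axis with cos θ = -4/5, sin θ = -3/5: (4, -3, -3) → (-5, 0, -3); (-4, -4, -5) → (4/5, 28/5, -5)
T2 scale by (-2, -2, 3/2): (-5, 0, -3) → (10, 0, -9/2); (4/5, 28/5, -5) → (-8/5, -56/5, -15/2)

image vertices: (10, 0, -9/2), (-8/5, -56/5, -15/2)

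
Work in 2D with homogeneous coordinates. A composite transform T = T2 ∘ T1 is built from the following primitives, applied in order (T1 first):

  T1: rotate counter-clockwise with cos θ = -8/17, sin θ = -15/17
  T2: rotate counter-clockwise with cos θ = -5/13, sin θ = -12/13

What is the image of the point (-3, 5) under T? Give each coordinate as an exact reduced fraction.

T1 rotate counter-clockwise with cos θ = -8/17, sin θ = -15/17: (-3, 5) → (99/17, 5/17)
T2 rotate counter-clockwise with cos θ = -5/13, sin θ = -12/13: (99/17, 5/17) → (-435/221, -1213/221)

T(p) = (-435/221, -1213/221)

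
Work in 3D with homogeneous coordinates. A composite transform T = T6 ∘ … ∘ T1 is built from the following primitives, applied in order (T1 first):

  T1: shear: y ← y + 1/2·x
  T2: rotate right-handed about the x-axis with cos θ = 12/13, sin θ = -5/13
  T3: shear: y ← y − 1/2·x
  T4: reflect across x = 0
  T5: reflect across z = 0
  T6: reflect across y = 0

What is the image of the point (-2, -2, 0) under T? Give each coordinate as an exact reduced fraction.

T1 shear: y ← y + 1/2·x: (-2, -2, 0) → (-2, -3, 0)
T2 rotate right-handed about the x-axis with cos θ = 12/13, sin θ = -5/13: (-2, -3, 0) → (-2, -36/13, 15/13)
T3 shear: y ← y − 1/2·x: (-2, -36/13, 15/13) → (-2, -23/13, 15/13)
T4 reflect across x = 0: (-2, -23/13, 15/13) → (2, -23/13, 15/13)
T5 reflect across z = 0: (2, -23/13, 15/13) → (2, -23/13, -15/13)
T6 reflect across y = 0: (2, -23/13, -15/13) → (2, 23/13, -15/13)

T(p) = (2, 23/13, -15/13)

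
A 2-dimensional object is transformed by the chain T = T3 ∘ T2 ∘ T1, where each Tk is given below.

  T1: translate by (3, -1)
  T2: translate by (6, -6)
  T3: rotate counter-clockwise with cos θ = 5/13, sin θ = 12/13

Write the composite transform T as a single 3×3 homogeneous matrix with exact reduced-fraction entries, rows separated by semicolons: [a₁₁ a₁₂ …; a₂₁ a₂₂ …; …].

T1 = [1 0 3; 0 1 -1; 0 0 1]
T2·T1 = [1 0 9; 0 1 -7; 0 0 1]
T3·…·T1 = [5/13 -12/13 129/13; 12/13 5/13 73/13; 0 0 1]

T = [5/13 -12/13 129/13; 12/13 5/13 73/13; 0 0 1]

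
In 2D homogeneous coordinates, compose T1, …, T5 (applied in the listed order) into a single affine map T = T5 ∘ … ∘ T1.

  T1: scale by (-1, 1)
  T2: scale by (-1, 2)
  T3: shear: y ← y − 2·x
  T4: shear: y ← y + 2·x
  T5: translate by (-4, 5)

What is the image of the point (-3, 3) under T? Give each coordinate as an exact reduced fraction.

T(p) = (-7, 11)

T1 scale by (-1, 1): (-3, 3) → (3, 3)
T2 scale by (-1, 2): (3, 3) → (-3, 6)
T3 shear: y ← y − 2·x: (-3, 6) → (-3, 12)
T4 shear: y ← y + 2·x: (-3, 12) → (-3, 6)
T5 translate by (-4, 5): (-3, 6) → (-7, 11)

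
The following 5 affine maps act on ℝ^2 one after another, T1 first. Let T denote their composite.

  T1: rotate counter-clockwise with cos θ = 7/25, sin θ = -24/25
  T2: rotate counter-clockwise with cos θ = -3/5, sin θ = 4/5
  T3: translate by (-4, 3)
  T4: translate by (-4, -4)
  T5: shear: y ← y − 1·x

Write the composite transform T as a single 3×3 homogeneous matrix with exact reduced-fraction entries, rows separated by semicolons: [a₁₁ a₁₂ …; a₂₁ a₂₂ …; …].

T = [3/5 -4/5 -8; 1/5 7/5 7; 0 0 1]

T1 = [7/25 24/25 0; -24/25 7/25 0; 0 0 1]
T2·T1 = [3/5 -4/5 0; 4/5 3/5 0; 0 0 1]
T3·…·T1 = [3/5 -4/5 -4; 4/5 3/5 3; 0 0 1]
T4·…·T1 = [3/5 -4/5 -8; 4/5 3/5 -1; 0 0 1]
T5·…·T1 = [3/5 -4/5 -8; 1/5 7/5 7; 0 0 1]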